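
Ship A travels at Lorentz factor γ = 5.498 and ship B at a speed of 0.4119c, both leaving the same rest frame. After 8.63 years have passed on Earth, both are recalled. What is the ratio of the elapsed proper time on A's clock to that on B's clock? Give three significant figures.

τ_A/τ_B = 0.200

A: γ = 5.498. B: γ = 1/√(1 − 0.4119²) = 1/√0.8303 = 1.097.
τ_A/τ_B = γ_B/γ_A = 1.097/5.498 = 0.1996, so τ_A/τ_B = 0.1996.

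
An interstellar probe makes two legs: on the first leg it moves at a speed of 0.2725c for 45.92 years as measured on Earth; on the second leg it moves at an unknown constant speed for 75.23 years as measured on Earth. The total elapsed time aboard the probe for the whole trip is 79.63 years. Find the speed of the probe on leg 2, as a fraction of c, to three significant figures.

Leg 1: γ = 1/√(1 − 0.2725²) = 1/√0.9257 = 1.039; τ_1 = 45.92/1.039 = 44.18 years.
Leg 2: speed unknown; τ_2 = 75.23/γ_2.
Total proper time: 44.18 + τ_2 = 79.63, so τ_2 = 79.63 − 44.18 = 35.45 years.
γ_2 = 75.23/35.45 = 2.122; β = √(1 − 1/γ²) = √0.7780.

β = 0.882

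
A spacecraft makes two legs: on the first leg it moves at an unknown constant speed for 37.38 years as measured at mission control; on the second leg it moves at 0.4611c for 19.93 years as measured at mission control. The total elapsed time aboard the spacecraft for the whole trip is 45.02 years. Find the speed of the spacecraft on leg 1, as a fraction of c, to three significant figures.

β = 0.682

Leg 1: speed unknown; τ_1 = 37.38/γ_1.
Leg 2: γ = 1/√(1 − 0.4611²) = 1/√0.7874 = 1.127; τ_2 = 19.93/1.127 = 17.68 years.
Total proper time: τ_1 + 17.68 = 45.02, so τ_1 = 45.02 − 17.68 = 27.34 years.
γ_1 = 37.38/27.34 = 1.367; β = √(1 − 1/γ²) = √0.4652.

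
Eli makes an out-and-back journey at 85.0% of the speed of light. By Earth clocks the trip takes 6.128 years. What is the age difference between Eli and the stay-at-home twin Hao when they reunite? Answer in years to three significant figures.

β = 0.850; γ = 1/√(1 − 0.850²) = 1/√0.2775 = 1.898
Eli's elapsed proper time: τ = 6.128/1.898 = 3.228 years.
Age gap = Δt − τ = 6.128 − 3.228 years.

Δt − τ = 2.90 years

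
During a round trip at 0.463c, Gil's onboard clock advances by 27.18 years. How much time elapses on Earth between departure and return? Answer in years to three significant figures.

γ = 1/√(1 − 0.463²) = 1/√0.7856 = 1.128
Earth-frame duration is the dilated interval: Δt = γτ = 1.128 × 27.18 years.

Δt = 30.7 years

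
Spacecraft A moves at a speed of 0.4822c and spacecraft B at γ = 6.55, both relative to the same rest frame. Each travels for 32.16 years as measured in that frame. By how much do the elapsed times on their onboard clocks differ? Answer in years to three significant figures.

A: γ = 1/√(1 − 0.4822²) = 1/√0.7675 = 1.141; τ_A = 32.16/1.141 = 28.17 years.
B: γ = 6.55; τ_B = 32.16/6.550 = 4.910 years.

|τ_A − τ_B| = 23.3 years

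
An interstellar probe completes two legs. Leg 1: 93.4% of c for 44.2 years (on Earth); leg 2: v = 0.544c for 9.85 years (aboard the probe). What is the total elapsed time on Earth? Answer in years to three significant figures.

Δt = 55.9 years

Leg 1: 44.2 years is already measured on Earth.
Leg 2: γ = 1/√(1 − 0.544²) = 1/√0.7041 = 1.192; Δt_2 = 1.192 × 9.85 = 11.74 years.
Total: 44.20 + 11.74 years.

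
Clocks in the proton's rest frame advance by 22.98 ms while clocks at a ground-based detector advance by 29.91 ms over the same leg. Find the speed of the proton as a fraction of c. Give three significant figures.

β = 0.640

The proper time is measured in the proton's rest frame (both events occur at the proton's location); Δt is measured at a ground-based detector. γ = Δt/τ = 29.91/22.98 = 1.302.
β = √(1 − 1/γ²) = √(1 − 0.5903) = √0.4097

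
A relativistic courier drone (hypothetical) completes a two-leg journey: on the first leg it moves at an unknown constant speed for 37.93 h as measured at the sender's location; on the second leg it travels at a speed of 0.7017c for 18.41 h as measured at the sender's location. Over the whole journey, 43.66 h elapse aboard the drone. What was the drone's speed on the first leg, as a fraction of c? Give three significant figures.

β = 0.593

Leg 1: speed unknown; τ_1 = 37.93/γ_1.
Leg 2: γ = 1/√(1 − 0.7017²) = 1/√0.5076 = 1.404; τ_2 = 18.41/1.404 = 13.12 h.
Total proper time: τ_1 + 13.12 = 43.66, so τ_1 = 43.66 − 13.12 = 30.54 h.
γ_1 = 37.93/30.54 = 1.242; β = √(1 − 1/γ²) = √0.3516.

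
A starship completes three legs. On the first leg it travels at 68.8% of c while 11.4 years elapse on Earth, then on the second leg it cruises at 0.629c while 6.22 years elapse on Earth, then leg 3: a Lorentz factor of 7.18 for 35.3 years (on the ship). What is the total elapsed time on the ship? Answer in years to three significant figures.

Leg 1: β = 0.688; γ = 1/√(1 − 0.688²) = 1/√0.5267 = 1.378; τ_1 = 11.4/1.378 = 8.273 years.
Leg 2: γ = 1/√(1 − 0.629²) = 1/√0.6044 = 1.286; τ_2 = 6.22/1.286 = 4.835 years.
Leg 3: 35.3 years is already measured on the ship.
Total: 8.273 + 4.835 + 35.30 years.

τ = 48.4 years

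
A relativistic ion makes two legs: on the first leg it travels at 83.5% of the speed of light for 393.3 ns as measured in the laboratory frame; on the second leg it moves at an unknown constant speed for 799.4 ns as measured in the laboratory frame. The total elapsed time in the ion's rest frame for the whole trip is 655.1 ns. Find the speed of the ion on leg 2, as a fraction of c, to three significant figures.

β = 0.836

Leg 1: β = 0.835; γ = 1/√(1 − 0.835²) = 1/√0.3028 = 1.817; τ_1 = 393.3/1.817 = 216.4 ns.
Leg 2: speed unknown; τ_2 = 799.4/γ_2.
Total proper time: 216.4 + τ_2 = 655.1, so τ_2 = 655.1 − 216.4 = 438.7 ns.
γ_2 = 799.4/438.7 = 1.822; β = √(1 − 1/γ²) = √0.6989.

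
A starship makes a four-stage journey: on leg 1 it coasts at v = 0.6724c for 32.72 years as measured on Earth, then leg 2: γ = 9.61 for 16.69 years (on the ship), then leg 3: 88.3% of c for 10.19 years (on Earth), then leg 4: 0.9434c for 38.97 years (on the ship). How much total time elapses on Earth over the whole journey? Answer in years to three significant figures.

Δt = 321 years

Leg 1: 32.72 years is already measured on Earth.
Leg 2: γ = 9.61; Δt_2 = 9.610 × 16.69 = 160.4 years.
Leg 3: 10.19 years is already measured on Earth.
Leg 4: γ = 1/√(1 − 0.9434²) = 1/√0.1100 = 3.015; Δt_4 = 3.015 × 38.97 = 117.5 years.
Total: 32.72 + 160.4 + 10.19 + 117.5 years.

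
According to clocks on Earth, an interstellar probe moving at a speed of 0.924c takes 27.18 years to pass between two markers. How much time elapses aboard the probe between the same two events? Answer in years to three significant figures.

τ = 10.4 years

γ = 1/√(1 − 0.924²) = 1/√0.1462 = 2.615
The interval measured on Earth is the dilated one; the clock aboard the probe measures the proper time τ = Δt/γ = 27.18/2.615 years.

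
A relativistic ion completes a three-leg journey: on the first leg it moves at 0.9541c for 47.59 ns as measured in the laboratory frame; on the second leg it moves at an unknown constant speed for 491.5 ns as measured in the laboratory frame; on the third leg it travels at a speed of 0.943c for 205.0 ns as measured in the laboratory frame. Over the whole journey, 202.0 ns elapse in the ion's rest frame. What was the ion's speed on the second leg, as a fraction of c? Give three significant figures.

Leg 1: γ = 1/√(1 − 0.9541²) = 1/√0.08969 = 3.339; τ_1 = 47.59/3.339 = 14.25 ns.
Leg 2: speed unknown; τ_2 = 491.5/γ_2.
Leg 3: γ = 1/√(1 − 0.943²) = 1/√0.1108 = 3.005; τ_3 = 205.0/3.005 = 68.22 ns.
Total proper time: 14.25 + τ_2 + 68.22 = 202.0, so τ_2 = 202.0 − 82.48 = 119.5 ns.
γ_2 = 491.5/119.5 = 4.112; β = √(1 − 1/γ²) = √0.9409.

β = 0.970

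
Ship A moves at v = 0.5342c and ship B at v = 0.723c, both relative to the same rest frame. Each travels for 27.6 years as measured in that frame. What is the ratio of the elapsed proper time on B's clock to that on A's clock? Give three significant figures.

τ_B/τ_A = 0.817

A: γ = 1/√(1 − 0.5342²) = 1/√0.7146 = 1.183. B: γ = 1/√(1 − 0.723²) = 1/√0.4773 = 1.447.
τ_A/τ_B = γ_B/γ_A = 1.447/1.183 = 1.224, so τ_B/τ_A = 0.8172.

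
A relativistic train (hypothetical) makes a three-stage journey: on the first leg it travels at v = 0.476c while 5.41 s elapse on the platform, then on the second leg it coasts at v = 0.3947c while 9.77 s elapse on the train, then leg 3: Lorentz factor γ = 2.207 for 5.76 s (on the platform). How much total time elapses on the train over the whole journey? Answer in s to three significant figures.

Leg 1: γ = 1/√(1 − 0.476²) = 1/√0.7734 = 1.137; τ_1 = 5.41/1.137 = 4.758 s.
Leg 2: 9.77 s is already measured on the train.
Leg 3: γ = 2.207; τ_3 = 5.76/2.207 = 2.610 s.
Total: 4.758 + 9.770 + 2.610 s.

τ = 17.1 s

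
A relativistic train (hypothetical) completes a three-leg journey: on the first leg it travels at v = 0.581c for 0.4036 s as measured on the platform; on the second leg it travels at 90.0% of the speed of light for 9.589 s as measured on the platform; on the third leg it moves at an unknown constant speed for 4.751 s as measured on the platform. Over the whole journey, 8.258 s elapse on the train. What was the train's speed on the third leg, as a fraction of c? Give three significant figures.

β = 0.614

Leg 1: γ = 1/√(1 − 0.581²) = 1/√0.6624 = 1.229; τ_1 = 0.4036/1.229 = 0.3285 s.
Leg 2: β = 0.900; γ = 1/√(1 − 0.900²) = 1/√0.1900 = 2.294; τ_2 = 9.589/2.294 = 4.180 s.
Leg 3: speed unknown; τ_3 = 4.751/γ_3.
Total proper time: 0.3285 + 4.180 + τ_3 = 8.258, so τ_3 = 8.258 − 4.508 = 3.750 s.
γ_3 = 4.751/3.750 = 1.267; β = √(1 − 1/γ²) = √0.3771.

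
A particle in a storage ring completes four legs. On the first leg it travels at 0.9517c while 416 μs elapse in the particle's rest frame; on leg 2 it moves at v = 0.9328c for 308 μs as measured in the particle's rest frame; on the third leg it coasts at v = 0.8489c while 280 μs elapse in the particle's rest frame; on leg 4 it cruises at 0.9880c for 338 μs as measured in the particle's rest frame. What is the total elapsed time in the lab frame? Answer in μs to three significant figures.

Δt = 4930 μs

Leg 1: γ = 1/√(1 − 0.9517²) = 1/√0.09427 = 3.257; Δt_1 = 3.257 × 416 = 1355 μs.
Leg 2: γ = 1/√(1 − 0.9328²) = 1/√0.1299 = 2.775; Δt_2 = 2.775 × 308 = 854.6 μs.
Leg 3: γ = 1/√(1 − 0.8489²) = 1/√0.2794 = 1.892; Δt_3 = 1.892 × 280 = 529.7 μs.
Leg 4: γ = 1/√(1 − 0.9880²) = 1/√0.02386 = 6.474; Δt_4 = 6.474 × 338 = 2188 μs.
Total: 1355 + 854.6 + 529.7 + 2188 μs.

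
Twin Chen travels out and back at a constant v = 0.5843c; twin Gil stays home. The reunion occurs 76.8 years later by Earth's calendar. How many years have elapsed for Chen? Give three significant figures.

τ = 62.3 years

γ = 1/√(1 − 0.5843²) = 1/√0.6586 = 1.232
Chen's clock measures proper time along the trip: τ = Δt/γ = 76.8/1.232 years.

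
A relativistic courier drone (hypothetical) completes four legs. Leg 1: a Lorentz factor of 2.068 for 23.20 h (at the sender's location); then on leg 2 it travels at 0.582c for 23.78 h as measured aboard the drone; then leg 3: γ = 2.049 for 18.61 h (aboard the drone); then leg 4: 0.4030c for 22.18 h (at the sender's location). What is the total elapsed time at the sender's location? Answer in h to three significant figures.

Δt = 113 h

Leg 1: 23.20 h is already measured at the sender's location.
Leg 2: γ = 1/√(1 − 0.582²) = 1/√0.6613 = 1.230; Δt_2 = 1.230 × 23.78 = 29.24 h.
Leg 3: γ = 2.049; Δt_3 = 2.049 × 18.61 = 38.13 h.
Leg 4: 22.18 h is already measured at the sender's location.
Total: 23.20 + 29.24 + 38.13 + 22.18 h.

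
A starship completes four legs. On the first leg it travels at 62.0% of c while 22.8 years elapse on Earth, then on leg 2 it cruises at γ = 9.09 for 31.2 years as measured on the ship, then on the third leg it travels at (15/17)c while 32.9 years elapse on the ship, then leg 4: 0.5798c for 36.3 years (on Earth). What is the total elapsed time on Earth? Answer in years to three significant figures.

Δt = 413 years

Leg 1: 22.8 years is already measured on Earth.
Leg 2: γ = 9.09; Δt_2 = 9.090 × 31.2 = 283.6 years.
Leg 3: γ = 1/√(1 − (15/17)²) = 17/8 = 2.125; Δt_3 = 2.125 × 32.9 = 69.91 years.
Leg 4: 36.3 years is already measured on Earth.
Total: 22.80 + 283.6 + 69.91 + 36.30 years.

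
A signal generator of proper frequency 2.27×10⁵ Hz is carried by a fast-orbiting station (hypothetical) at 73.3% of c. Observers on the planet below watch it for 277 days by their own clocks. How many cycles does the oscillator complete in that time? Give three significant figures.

β = 0.733; γ = 1/√(1 − 0.733²) = 1/√0.4627 = 1.470
During 277 days of lab time, the oscillator's proper time advances by τ = Δt/γ = 277/1.470 = 188.4 days = 1.628×10⁷ s.
N = f × τ = 2.27×10⁵ × 1.628×10⁷ = 3.696×10¹².

N = 3.70×10¹²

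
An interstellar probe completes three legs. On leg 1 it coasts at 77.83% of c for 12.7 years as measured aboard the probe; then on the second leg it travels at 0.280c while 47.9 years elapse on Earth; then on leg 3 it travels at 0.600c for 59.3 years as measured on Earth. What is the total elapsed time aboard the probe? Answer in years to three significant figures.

Leg 1: 12.7 years is already measured aboard the probe.
Leg 2: γ = 1/√(1 − 0.280²) = 25/24 ≈ 1.042; τ_2 = 47.9/1.042 = 45.98 years.
Leg 3: γ = 1/√(1 − 0.600²) = 5/4 = 1.250; τ_3 = 59.3/1.250 = 47.44 years.
Total: 12.70 + 45.98 + 47.44 years.

τ = 106 years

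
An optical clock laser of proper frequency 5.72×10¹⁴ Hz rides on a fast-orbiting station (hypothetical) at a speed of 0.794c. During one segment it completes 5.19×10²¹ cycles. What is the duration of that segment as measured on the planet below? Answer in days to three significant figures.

γ = 1/√(1 − 0.794²) = 1/√0.3696 = 1.645
Proper time for N cycles: τ = N/f = 5.19×10²¹/(5.72×10¹⁴) = 9.073×10⁶ s = 105.0 days.
Lab-frame duration Δt = γτ = 1.645 × 105.0 = 172.7 days.

Δt = 173 days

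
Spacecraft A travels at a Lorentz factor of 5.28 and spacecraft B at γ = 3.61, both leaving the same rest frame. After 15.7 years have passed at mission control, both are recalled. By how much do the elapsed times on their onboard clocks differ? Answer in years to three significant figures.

A: γ = 5.28; τ_A = 15.7/5.280 = 2.973 years.
B: γ = 3.61; τ_B = 15.7/3.610 = 4.349 years.

|τ_A − τ_B| = 1.38 years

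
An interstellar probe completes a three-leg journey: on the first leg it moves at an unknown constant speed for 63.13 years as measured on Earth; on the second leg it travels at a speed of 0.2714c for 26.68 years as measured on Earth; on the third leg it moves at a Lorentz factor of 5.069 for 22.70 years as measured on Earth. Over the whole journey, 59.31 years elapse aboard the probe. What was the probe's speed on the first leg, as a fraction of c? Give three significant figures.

Leg 1: speed unknown; τ_1 = 63.13/γ_1.
Leg 2: γ = 1/√(1 − 0.2714²) = 1/√0.9263 = 1.039; τ_2 = 26.68/1.039 = 25.68 years.
Leg 3: γ = 5.069; τ_3 = 22.70/5.069 = 4.478 years.
Total proper time: τ_1 + 25.68 + 4.478 = 59.31, so τ_1 = 59.31 − 30.16 = 29.15 years.
γ_1 = 63.13/29.15 = 2.165; β = √(1 − 1/γ²) = √0.7867.

β = 0.887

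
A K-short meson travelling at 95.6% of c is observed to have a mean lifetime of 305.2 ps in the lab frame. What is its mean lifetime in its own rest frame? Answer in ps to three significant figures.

τ₀ = 89.5 ps

β = 0.956; γ = 1/√(1 − 0.956²) = 1/√0.08606 = 3.409
The lab-frame lifetime is the dilated interval; the proper lifetime is τ₀ = Δt/γ = 305.2/3.409 ps.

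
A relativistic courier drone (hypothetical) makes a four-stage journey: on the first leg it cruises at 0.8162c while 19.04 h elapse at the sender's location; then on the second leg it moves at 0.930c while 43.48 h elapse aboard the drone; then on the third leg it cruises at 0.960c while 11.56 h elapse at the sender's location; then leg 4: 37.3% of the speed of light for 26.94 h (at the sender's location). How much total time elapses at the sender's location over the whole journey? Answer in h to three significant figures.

Leg 1: 19.04 h is already measured at the sender's location.
Leg 2: γ = 1/√(1 − 0.930²) = 1/√0.1351 = 2.721; Δt_2 = 2.721 × 43.48 = 118.3 h.
Leg 3: 11.56 h is already measured at the sender's location.
Leg 4: 26.94 h is already measured at the sender's location.
Total: 19.04 + 118.3 + 11.56 + 26.94 h.

Δt = 176 h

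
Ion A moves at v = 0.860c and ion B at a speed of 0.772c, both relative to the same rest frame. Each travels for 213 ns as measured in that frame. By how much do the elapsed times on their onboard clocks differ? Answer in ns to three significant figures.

|τ_A − τ_B| = 26.7 ns

A: γ = 1/√(1 − 0.860²) = 1/√0.2604 = 1.960; τ_A = 213/1.960 = 108.7 ns.
B: γ = 1/√(1 − 0.772²) = 1/√0.4040 = 1.573; τ_B = 213/1.573 = 135.4 ns.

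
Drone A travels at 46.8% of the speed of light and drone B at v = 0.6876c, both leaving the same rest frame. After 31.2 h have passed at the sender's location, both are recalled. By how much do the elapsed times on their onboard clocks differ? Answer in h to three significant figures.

A: β = 0.468; γ = 1/√(1 − 0.468²) = 1/√0.7810 = 1.132; τ_A = 31.2/1.132 = 27.57 h.
B: γ = 1/√(1 − 0.6876²) = 1/√0.5272 = 1.377; τ_B = 31.2/1.377 = 22.65 h.

|τ_A − τ_B| = 4.92 h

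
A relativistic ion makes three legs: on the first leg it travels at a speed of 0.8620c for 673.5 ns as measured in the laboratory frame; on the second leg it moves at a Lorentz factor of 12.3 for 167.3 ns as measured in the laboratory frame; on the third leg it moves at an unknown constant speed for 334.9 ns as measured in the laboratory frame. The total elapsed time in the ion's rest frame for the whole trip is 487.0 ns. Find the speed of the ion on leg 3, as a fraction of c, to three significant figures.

β = 0.919

Leg 1: γ = 1/√(1 − 0.8620²) = 1/√0.2570 = 1.973; τ_1 = 673.5/1.973 = 341.4 ns.
Leg 2: γ = 12.3; τ_2 = 167.3/12.30 = 13.60 ns.
Leg 3: speed unknown; τ_3 = 334.9/γ_3.
Total proper time: 341.4 + 13.60 + τ_3 = 487.0, so τ_3 = 487.0 − 355.0 = 132.0 ns.
γ_3 = 334.9/132.0 = 2.537; β = √(1 − 1/γ²) = √0.8447.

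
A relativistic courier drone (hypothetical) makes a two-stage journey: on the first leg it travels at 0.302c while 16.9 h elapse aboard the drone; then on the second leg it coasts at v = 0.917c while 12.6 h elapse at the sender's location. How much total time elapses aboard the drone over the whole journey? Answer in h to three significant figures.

Leg 1: 16.9 h is already measured aboard the drone.
Leg 2: γ = 1/√(1 − 0.917²) = 1/√0.1591 = 2.507; τ_2 = 12.6/2.507 = 5.026 h.
Total: 16.90 + 5.026 h.

τ = 21.9 h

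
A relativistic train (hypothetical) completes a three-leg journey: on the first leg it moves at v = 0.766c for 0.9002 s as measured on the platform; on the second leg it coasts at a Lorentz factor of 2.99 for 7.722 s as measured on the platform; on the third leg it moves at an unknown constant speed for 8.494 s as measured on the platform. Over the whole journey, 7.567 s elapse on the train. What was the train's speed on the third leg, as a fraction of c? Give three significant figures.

β = 0.855

Leg 1: γ = 1/√(1 − 0.766²) = 1/√0.4132 = 1.556; τ_1 = 0.9002/1.556 = 0.5787 s.
Leg 2: γ = 2.99; τ_2 = 7.722/2.990 = 2.583 s.
Leg 3: speed unknown; τ_3 = 8.494/γ_3.
Total proper time: 0.5787 + 2.583 + τ_3 = 7.567, so τ_3 = 7.567 − 3.161 = 4.406 s.
γ_3 = 8.494/4.406 = 1.928; β = √(1 − 1/γ²) = √0.7310.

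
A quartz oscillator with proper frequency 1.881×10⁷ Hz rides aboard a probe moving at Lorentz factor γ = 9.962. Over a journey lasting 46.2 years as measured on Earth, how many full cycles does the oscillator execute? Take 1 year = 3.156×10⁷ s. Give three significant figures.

γ = 9.962
The oscillator's own cycle count is N = f × τ where τ is the proper time aboard the probe. τ = Δt/γ = 46.2/9.962 = 4.638 years = 1.464×10⁸ s.
N = 1.881×10⁷ × 1.464×10⁸ = 2.753×10¹⁵.

N = 2.75×10¹⁵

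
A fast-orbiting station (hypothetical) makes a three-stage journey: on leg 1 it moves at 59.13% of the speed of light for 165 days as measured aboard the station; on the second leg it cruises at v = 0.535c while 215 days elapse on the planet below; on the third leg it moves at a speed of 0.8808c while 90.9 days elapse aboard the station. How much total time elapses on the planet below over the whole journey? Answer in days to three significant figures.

Leg 1: β = 0.5913; γ = 1/√(1 − 0.5913²) = 1/√0.6504 = 1.240; Δt_1 = 1.240 × 165 = 204.6 days.
Leg 2: 215 days is already measured on the planet below.
Leg 3: γ = 1/√(1 − 0.8808²) = 1/√0.2242 = 2.112; Δt_3 = 2.112 × 90.9 = 192.0 days.
Total: 204.6 + 215.0 + 192.0 days.

Δt = 612 days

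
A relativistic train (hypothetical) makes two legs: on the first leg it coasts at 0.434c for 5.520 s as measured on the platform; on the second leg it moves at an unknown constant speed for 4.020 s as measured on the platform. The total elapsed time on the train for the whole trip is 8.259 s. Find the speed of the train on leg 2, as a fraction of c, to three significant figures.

β = 0.576

Leg 1: γ = 1/√(1 − 0.434²) = 1/√0.8116 = 1.110; τ_1 = 5.520/1.110 = 4.973 s.
Leg 2: speed unknown; τ_2 = 4.020/γ_2.
Total proper time: 4.973 + τ_2 = 8.259, so τ_2 = 8.259 − 4.973 = 3.286 s.
γ_2 = 4.020/3.286 = 1.223; β = √(1 − 1/γ²) = √0.3319.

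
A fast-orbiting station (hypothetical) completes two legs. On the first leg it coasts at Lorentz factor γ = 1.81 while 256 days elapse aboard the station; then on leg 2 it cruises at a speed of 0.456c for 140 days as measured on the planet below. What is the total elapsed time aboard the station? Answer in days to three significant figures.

Leg 1: 256 days is already measured aboard the station.
Leg 2: γ = 1/√(1 − 0.456²) = 1/√0.7921 = 1.124; τ_2 = 140/1.124 = 124.6 days.
Total: 256.0 + 124.6 days.

τ = 381 days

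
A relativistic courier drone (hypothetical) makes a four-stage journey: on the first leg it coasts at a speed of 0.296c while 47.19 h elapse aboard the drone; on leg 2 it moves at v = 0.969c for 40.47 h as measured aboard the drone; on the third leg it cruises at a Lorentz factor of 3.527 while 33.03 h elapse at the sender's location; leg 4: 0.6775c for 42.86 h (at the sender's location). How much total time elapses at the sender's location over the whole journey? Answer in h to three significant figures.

Δt = 289 h

Leg 1: γ = 1/√(1 − 0.296²) = 1/√0.9124 = 1.047; Δt_1 = 1.047 × 47.19 = 49.40 h.
Leg 2: γ = 1/√(1 − 0.969²) = 1/√0.06104 = 4.048; Δt_2 = 4.048 × 40.47 = 163.8 h.
Leg 3: 33.03 h is already measured at the sender's location.
Leg 4: 42.86 h is already measured at the sender's location.
Total: 49.40 + 163.8 + 33.03 + 42.86 h.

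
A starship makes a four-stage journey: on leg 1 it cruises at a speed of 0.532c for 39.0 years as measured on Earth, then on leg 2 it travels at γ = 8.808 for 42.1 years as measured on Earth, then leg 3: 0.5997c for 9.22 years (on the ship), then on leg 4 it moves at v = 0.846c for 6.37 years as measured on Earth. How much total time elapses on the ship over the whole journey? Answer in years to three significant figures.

Leg 1: γ = 1/√(1 − 0.532²) = 1/√0.7170 = 1.181; τ_1 = 39.0/1.181 = 33.02 years.
Leg 2: γ = 8.808; τ_2 = 42.1/8.808 = 4.780 years.
Leg 3: 9.22 years is already measured on the ship.
Leg 4: γ = 1/√(1 − 0.846²) = 1/√0.2843 = 1.876; τ_4 = 6.37/1.876 = 3.396 years.
Total: 33.02 + 4.780 + 9.220 + 3.396 years.

τ = 50.4 years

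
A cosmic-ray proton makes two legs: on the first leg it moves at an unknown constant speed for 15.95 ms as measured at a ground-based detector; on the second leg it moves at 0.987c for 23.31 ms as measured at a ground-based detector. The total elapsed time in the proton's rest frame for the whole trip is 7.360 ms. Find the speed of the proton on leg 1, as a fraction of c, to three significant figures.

Leg 1: speed unknown; τ_1 = 15.95/γ_1.
Leg 2: γ = 1/√(1 − 0.987²) = 1/√0.02583 = 6.222; τ_2 = 23.31/6.222 = 3.746 ms.
Total proper time: τ_1 + 3.746 = 7.360, so τ_1 = 7.360 − 3.746 = 3.614 ms.
γ_1 = 15.95/3.614 = 4.414; β = √(1 − 1/γ²) = √0.9487.

β = 0.974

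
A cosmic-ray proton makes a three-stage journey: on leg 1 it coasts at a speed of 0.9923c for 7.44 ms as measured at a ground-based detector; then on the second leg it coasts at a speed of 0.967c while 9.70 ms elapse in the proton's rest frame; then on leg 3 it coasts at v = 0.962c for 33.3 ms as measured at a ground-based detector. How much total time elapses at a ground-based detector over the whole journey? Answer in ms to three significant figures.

Leg 1: 7.44 ms is already measured at a ground-based detector.
Leg 2: γ = 1/√(1 − 0.967²) = 1/√0.06491 = 3.925; Δt_2 = 3.925 × 9.70 = 38.07 ms.
Leg 3: 33.3 ms is already measured at a ground-based detector.
Total: 7.440 + 38.07 + 33.30 ms.

Δt = 78.8 ms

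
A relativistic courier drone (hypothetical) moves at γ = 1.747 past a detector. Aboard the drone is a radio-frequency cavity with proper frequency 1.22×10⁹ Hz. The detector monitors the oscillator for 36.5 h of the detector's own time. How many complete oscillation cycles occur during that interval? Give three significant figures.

N = 9.18×10¹³

γ = 1.747
During 36.5 h of lab time, the oscillator's proper time advances by τ = Δt/γ = 36.5/1.747 = 20.89 h = 7.521×10⁴ s.
N = f × τ = 1.22×10⁹ × 7.521×10⁴ = 9.176×10¹³.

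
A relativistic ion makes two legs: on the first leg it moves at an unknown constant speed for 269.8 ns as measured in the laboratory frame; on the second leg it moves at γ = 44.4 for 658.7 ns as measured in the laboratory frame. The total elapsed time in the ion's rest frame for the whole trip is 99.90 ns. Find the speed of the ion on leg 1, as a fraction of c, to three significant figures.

β = 0.949

Leg 1: speed unknown; τ_1 = 269.8/γ_1.
Leg 2: γ = 44.4; τ_2 = 658.7/44.40 = 14.84 ns.
Total proper time: τ_1 + 14.84 = 99.90, so τ_1 = 99.90 − 14.84 = 85.06 ns.
γ_1 = 269.8/85.06 = 3.172; β = √(1 − 1/γ²) = √0.9006.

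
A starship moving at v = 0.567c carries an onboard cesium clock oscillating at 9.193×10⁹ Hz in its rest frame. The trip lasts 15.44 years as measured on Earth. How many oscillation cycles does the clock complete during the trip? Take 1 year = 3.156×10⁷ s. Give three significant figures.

N = 3.69×10¹⁸

γ = 1/√(1 − 0.567²) = 1/√0.6785 = 1.214
The oscillator's own cycle count is N = f × τ where τ is the proper time on the ship. τ = Δt/γ = 15.44/1.214 = 12.72 years = 4.014×10⁸ s.
N = 9.193×10⁹ × 4.014×10⁸ = 3.690×10¹⁸.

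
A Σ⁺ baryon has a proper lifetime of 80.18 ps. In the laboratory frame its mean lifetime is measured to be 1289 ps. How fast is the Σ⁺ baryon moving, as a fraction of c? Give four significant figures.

γ = Δt/τ₀ = 1289/80.18 = 16.08
β = √(1 − 1/γ²) = √(1 − 0.003869) = √0.9961

β = 0.9981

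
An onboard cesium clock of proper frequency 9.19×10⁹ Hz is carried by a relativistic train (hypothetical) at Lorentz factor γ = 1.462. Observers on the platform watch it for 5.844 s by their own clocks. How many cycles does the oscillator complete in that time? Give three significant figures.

N = 3.67×10¹⁰

γ = 1.462
During 5.844 s of lab time, the oscillator's proper time advances by τ = Δt/γ = 5.844/1.462 = 3.997 s = 3.997×10⁰ s.
N = f × τ = 9.19×10⁹ × 3.997×10⁰ = 3.673×10¹⁰.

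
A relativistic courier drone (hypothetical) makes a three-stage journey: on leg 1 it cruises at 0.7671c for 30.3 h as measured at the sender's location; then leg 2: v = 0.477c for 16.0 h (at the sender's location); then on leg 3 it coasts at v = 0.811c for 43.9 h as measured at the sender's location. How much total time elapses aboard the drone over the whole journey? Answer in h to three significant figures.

τ = 59.2 h

Leg 1: γ = 1/√(1 − 0.7671²) = 1/√0.4116 = 1.559; τ_1 = 30.3/1.559 = 19.44 h.
Leg 2: γ = 1/√(1 − 0.477²) = 1/√0.7725 = 1.138; τ_2 = 16.0/1.138 = 14.06 h.
Leg 3: γ = 1/√(1 − 0.811²) = 1/√0.3423 = 1.709; τ_3 = 43.9/1.709 = 25.68 h.
Total: 19.44 + 14.06 + 25.68 h.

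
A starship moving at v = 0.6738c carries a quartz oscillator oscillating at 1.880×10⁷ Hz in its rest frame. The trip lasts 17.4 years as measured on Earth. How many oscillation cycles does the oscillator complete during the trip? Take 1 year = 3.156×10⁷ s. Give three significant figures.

N = 7.63×10¹⁵

γ = 1/√(1 − 0.6738²) = 1/√0.5460 = 1.353
The oscillator's own cycle count is N = f × τ where τ is the proper time on the ship. τ = Δt/γ = 17.4/1.353 = 12.86 years = 4.058×10⁸ s.
N = 1.880×10⁷ × 4.058×10⁸ = 7.628×10¹⁵.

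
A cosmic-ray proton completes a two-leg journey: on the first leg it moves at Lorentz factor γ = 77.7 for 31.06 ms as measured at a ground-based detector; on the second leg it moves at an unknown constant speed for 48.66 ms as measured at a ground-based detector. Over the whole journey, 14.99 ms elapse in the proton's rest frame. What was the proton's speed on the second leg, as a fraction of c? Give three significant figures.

Leg 1: γ = 77.7; τ_1 = 31.06/77.70 = 0.3997 ms.
Leg 2: speed unknown; τ_2 = 48.66/γ_2.
Total proper time: 0.3997 + τ_2 = 14.99, so τ_2 = 14.99 − 0.3997 = 14.59 ms.
γ_2 = 48.66/14.59 = 3.335; β = √(1 − 1/γ²) = √0.9101.

β = 0.954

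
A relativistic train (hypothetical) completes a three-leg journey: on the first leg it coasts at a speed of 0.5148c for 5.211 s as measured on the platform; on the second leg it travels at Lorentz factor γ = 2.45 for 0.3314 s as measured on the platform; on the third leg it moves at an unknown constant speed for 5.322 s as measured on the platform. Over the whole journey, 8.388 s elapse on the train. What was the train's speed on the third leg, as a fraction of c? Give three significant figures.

β = 0.703

Leg 1: γ = 1/√(1 − 0.5148²) = 1/√0.7350 = 1.166; τ_1 = 5.211/1.166 = 4.467 s.
Leg 2: γ = 2.45; τ_2 = 0.3314/2.450 = 0.1353 s.
Leg 3: speed unknown; τ_3 = 5.322/γ_3.
Total proper time: 4.467 + 0.1353 + τ_3 = 8.388, so τ_3 = 8.388 − 4.603 = 3.785 s.
γ_3 = 5.322/3.785 = 1.406; β = √(1 − 1/γ²) = √0.4941.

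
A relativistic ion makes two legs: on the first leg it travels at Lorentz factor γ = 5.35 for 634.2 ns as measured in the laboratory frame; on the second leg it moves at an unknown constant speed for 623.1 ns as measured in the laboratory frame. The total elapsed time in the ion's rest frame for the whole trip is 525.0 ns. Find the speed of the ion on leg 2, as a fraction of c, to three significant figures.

β = 0.758

Leg 1: γ = 5.35; τ_1 = 634.2/5.350 = 118.5 ns.
Leg 2: speed unknown; τ_2 = 623.1/γ_2.
Total proper time: 118.5 + τ_2 = 525.0, so τ_2 = 525.0 − 118.5 = 406.5 ns.
γ_2 = 623.1/406.5 = 1.533; β = √(1 − 1/γ²) = √0.5745.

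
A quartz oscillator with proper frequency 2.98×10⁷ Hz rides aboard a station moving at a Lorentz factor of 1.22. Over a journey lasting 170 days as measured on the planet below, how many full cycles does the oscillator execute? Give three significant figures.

γ = 1.22
The oscillator's own cycle count is N = f × τ where τ is the proper time aboard the station. τ = Δt/γ = 170/1.220 = 139.3 days = 1.204×10⁷ s.
N = 2.98×10⁷ × 1.204×10⁷ = 3.588×10¹⁴.

N = 3.59×10¹⁴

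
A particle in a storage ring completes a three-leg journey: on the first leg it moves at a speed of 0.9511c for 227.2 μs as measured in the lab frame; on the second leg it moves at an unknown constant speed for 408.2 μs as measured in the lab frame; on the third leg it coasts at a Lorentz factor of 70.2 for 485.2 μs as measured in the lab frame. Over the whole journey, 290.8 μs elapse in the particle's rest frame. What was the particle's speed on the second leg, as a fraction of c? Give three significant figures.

Leg 1: γ = 1/√(1 − 0.9511²) = 1/√0.09541 = 3.237; τ_1 = 227.2/3.237 = 70.18 μs.
Leg 2: speed unknown; τ_2 = 408.2/γ_2.
Leg 3: γ = 70.2; τ_3 = 485.2/70.20 = 6.912 μs.
Total proper time: 70.18 + τ_2 + 6.912 = 290.8, so τ_2 = 290.8 − 77.09 = 213.7 μs.
γ_2 = 408.2/213.7 = 1.910; β = √(1 − 1/γ²) = √0.7259.

β = 0.852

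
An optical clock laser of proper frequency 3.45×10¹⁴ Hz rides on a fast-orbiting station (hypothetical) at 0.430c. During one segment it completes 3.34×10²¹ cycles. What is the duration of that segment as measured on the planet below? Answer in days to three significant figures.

γ = 1/√(1 − 0.430²) = 1/√0.8151 = 1.108
Proper time for N cycles: τ = N/f = 3.34×10²¹/(3.45×10¹⁴) = 9.681×10⁶ s = 112.1 days.
Lab-frame duration Δt = γτ = 1.108 × 112.1 = 124.1 days.

Δt = 124 days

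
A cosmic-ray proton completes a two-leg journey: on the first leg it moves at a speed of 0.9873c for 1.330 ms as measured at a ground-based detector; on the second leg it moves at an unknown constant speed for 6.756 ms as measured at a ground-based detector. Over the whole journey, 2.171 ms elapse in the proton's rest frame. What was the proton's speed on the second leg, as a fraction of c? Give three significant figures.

β = 0.957

Leg 1: γ = 1/√(1 − 0.9873²) = 1/√0.02524 = 6.295; τ_1 = 1.330/6.295 = 0.2113 ms.
Leg 2: speed unknown; τ_2 = 6.756/γ_2.
Total proper time: 0.2113 + τ_2 = 2.171, so τ_2 = 2.171 − 0.2113 = 1.960 ms.
γ_2 = 6.756/1.960 = 3.447; β = √(1 − 1/γ²) = √0.9159.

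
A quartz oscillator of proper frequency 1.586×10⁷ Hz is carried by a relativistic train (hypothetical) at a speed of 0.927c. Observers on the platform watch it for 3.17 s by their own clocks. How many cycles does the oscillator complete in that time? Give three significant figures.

N = 1.89×10⁷

γ = 1/√(1 − 0.927²) = 1/√0.1407 = 2.666
During 3.17 s of lab time, the oscillator's proper time advances by τ = Δt/γ = 3.17/2.666 = 1.189 s = 1.189×10⁰ s.
N = f × τ = 1.586×10⁷ × 1.189×10⁰ = 1.886×10⁷.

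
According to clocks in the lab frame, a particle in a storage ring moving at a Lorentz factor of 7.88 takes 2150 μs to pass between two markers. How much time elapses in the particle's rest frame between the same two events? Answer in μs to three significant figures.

γ = 7.88
The interval measured in the lab frame is the dilated one; the clock in the particle's rest frame measures the proper time τ = Δt/γ = 2150/7.880 μs.

τ = 273 μs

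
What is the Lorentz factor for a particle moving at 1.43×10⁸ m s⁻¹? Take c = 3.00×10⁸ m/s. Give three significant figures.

γ = 1.14

β = 1.43×10⁸/3.00×10⁸ = 0.4767; γ = 1/√(1 − 0.4767²) = 1.138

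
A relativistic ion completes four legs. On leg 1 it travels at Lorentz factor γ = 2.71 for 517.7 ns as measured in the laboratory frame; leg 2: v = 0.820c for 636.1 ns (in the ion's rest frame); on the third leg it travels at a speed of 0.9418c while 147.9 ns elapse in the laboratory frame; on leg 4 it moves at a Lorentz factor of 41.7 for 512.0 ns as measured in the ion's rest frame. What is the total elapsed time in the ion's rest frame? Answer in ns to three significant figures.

Leg 1: γ = 2.71; τ_1 = 517.7/2.710 = 191.0 ns.
Leg 2: 636.1 ns is already measured in the ion's rest frame.
Leg 3: γ = 1/√(1 − 0.9418²) = 1/√0.1130 = 2.975; τ_3 = 147.9/2.975 = 49.72 ns.
Leg 4: 512.0 ns is already measured in the ion's rest frame.
Total: 191.0 + 636.1 + 49.72 + 512.0 ns.

τ = 1390 ns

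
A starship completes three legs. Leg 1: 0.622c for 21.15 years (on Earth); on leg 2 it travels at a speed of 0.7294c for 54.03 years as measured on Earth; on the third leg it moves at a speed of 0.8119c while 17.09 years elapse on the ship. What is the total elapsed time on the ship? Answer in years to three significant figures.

τ = 70.6 years

Leg 1: γ = 1/√(1 − 0.622²) = 1/√0.6131 = 1.277; τ_1 = 21.15/1.277 = 16.56 years.
Leg 2: γ = 1/√(1 − 0.7294²) = 1/√0.4680 = 1.462; τ_2 = 54.03/1.462 = 36.96 years.
Leg 3: 17.09 years is already measured on the ship.
Total: 16.56 + 36.96 + 17.09 years.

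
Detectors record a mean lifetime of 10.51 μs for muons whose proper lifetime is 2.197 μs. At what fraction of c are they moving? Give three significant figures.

γ = Δt/τ₀ = 10.51/2.197 = 4.784
β = √(1 − 1/γ²) = √(1 − 0.04370) = √0.9563

v = 0.978c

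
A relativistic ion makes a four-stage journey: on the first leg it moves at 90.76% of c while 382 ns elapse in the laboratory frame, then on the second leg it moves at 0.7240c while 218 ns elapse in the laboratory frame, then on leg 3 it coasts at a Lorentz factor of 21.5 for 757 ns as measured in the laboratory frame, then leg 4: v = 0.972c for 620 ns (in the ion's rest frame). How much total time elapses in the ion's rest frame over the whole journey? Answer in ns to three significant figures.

τ = 966 ns

Leg 1: β = 0.9076; γ = 1/√(1 − 0.9076²) = 1/√0.1763 = 2.382; τ_1 = 382/2.382 = 160.4 ns.
Leg 2: γ = 1/√(1 − 0.7240²) = 1/√0.4758 = 1.450; τ_2 = 218/1.450 = 150.4 ns.
Leg 3: γ = 21.5; τ_3 = 757/21.50 = 35.21 ns.
Leg 4: 620 ns is already measured in the ion's rest frame.
Total: 160.4 + 150.4 + 35.21 + 620.0 ns.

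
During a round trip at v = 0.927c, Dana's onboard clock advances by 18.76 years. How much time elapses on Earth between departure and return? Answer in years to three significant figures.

Δt = 50.0 years

γ = 1/√(1 − 0.927²) = 1/√0.1407 = 2.666
Earth-frame duration is the dilated interval: Δt = γτ = 2.666 × 18.76 years.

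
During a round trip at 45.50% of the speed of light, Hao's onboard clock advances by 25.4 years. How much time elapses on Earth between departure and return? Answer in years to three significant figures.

Δt = 28.5 years

β = 0.4550; γ = 1/√(1 − 0.4550²) = 1/√0.7930 = 1.123
Earth-frame duration is the dilated interval: Δt = γτ = 1.123 × 25.4 years.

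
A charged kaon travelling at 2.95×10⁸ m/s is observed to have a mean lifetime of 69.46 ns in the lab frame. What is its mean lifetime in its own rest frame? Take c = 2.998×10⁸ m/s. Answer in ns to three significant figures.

β = 2.95×10⁸/2.998×10⁸ = 0.9840; γ = 1/√(1 − 0.9840²) = 5.611
The lab-frame lifetime is the dilated interval; the proper lifetime is τ₀ = Δt/γ = 69.46/5.611 ns.

τ₀ = 12.4 ns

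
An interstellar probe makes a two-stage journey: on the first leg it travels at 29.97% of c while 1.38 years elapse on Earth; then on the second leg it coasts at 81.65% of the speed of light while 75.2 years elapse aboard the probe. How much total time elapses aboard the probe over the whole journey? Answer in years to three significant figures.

Leg 1: β = 0.2997; γ = 1/√(1 − 0.2997²) = 1/√0.9102 = 1.048; τ_1 = 1.38/1.048 = 1.317 years.
Leg 2: 75.2 years is already measured aboard the probe.
Total: 1.317 + 75.20 years.

τ = 76.5 years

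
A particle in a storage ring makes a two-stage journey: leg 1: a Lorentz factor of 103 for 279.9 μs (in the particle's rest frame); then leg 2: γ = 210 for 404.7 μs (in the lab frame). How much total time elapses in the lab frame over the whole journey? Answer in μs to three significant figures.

Leg 1: γ = 103; Δt_1 = 103.0 × 279.9 = 2.883×10⁴ μs.
Leg 2: 404.7 μs is already measured in the lab frame.
Total: 2.883×10⁴ + 404.7 μs.

Δt = 2.92×10⁴ μs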